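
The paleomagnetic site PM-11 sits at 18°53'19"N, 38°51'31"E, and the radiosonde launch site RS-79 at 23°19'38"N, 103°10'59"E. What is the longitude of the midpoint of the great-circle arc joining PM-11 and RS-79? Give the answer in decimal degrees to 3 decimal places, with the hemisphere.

PM-11: φ = +18.88861°, λ = +38.85861°
RS-79: φ = +23.32722°, λ = +103.18306°
Bx = cos φ₂ cos Δλ = 0.397858,  By = cos φ₂ sin Δλ = 0.827591
φₘ = atan2(sin φ₁ + sin φ₂, √((cos φ₁ + Bx)² + By²)) = 24.51216°
λₘ = λ₁ + atan2(By, cos φ₁ + Bx) = 70.48187°

70.482°E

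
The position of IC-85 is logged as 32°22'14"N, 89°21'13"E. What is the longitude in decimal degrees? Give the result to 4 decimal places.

89.3536°E

89° + 21′/60 + 13″/3600 = 89 + 0.35000 + 0.00361 = 89.3536°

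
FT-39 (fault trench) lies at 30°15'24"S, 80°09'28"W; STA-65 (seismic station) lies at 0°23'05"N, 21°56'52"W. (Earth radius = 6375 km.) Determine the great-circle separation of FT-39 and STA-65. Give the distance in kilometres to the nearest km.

FT-39: φ = -30.25667°, λ = -80.15778°
STA-65: φ = +0.38472°, λ = -21.94778°
Δφ = 30.6414°,  Δλ = 58.2100°
a = sin²(Δφ/2) + cos φ₁ cos φ₂ sin²(Δλ/2) = 0.274175
c = 2·arcsin(√a) = 1.102182 rad = 63.1504°
d = R·c = 6375 × 1.102182 = 7026.4 km

7026 km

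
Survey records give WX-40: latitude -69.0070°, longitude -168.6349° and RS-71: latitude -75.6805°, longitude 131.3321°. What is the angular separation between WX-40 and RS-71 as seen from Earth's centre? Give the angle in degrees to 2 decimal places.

Δφ = -6.6735°,  Δλ = -60.0330°
a = sin²(Δφ/2) + cos φ₁ cos φ₂ sin²(Δλ/2) = 0.025561
c = 2·arcsin(√a) = 0.321137 rad = 18.3998°

18.40°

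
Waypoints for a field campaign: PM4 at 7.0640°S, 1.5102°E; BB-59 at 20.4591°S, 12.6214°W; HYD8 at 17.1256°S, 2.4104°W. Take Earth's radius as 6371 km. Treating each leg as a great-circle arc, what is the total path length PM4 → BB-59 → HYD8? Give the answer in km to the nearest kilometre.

3266 km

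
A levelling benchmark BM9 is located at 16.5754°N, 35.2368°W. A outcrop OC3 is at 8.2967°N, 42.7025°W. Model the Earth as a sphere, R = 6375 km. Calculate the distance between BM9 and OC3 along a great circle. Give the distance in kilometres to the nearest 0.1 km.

Δφ = -8.2787°,  Δλ = -7.4657°
a = sin²(Δφ/2) + cos φ₁ cos φ₂ sin²(Δλ/2) = 0.009230
c = 2·arcsin(√a) = 0.192445 rad = 11.0263°
d = R·c = 6375 × 0.192445 = 1226.8 km

1226.8 km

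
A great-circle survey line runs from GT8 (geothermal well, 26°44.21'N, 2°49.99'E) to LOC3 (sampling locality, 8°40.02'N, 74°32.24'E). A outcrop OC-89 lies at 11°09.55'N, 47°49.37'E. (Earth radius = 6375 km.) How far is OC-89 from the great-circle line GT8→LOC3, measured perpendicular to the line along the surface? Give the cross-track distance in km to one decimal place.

GT8: φ = +26.73683°, λ = +2.83317°
LOC3: φ = +8.66700°, λ = +74.53733°
OC-89: φ = +11.15917°, λ = +47.82283°
δ₁₃ = central angle GT8→OC-89 = 0.785907 rad  (haversine)
θ₁₃ = bearing GT8→OC-89 = 101.357°,  θ₁₂ = bearing GT8→LOC3 = 90.308°
dₓₜ = R·arcsin(sin δ₁₃ · sin(θ₁₃ − θ₁₂)) = 6375·arcsin(0.70747·sin(11.050°)) = 867.091 km
|dₓₜ| = 867.091 km

867.1 km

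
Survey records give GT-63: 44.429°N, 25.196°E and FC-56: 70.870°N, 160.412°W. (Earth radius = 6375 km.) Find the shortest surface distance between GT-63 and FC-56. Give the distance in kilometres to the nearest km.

7191 km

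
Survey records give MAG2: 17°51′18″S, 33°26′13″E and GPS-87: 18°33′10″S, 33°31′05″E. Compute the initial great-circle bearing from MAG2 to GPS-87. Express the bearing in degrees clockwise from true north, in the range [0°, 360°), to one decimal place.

173.7°

MAG2: φ = -17.85500°, λ = +33.43694°
GPS-87: φ = -18.55278°, λ = +33.51806°
Δλ = 0.0811°
y = sin Δλ · cos φ₂ = 0.001342
x = cos φ₁ sin φ₂ − sin φ₁ cos φ₂ cos Δλ = -0.012179
θ = atan2(y, x) = 173.7113° → 173.7113° (mod 360°)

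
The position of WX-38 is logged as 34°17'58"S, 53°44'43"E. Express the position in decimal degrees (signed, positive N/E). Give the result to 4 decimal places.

lat: 34.2994° S → -34.2994°
lon: 53.7453° E → +53.7453°

-34.2994°, +53.7453°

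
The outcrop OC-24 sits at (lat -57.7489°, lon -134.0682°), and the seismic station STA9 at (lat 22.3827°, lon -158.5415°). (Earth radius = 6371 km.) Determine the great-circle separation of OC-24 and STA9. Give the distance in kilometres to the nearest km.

9196 km

Δφ = 80.1316°,  Δλ = -24.4733°
a = sin²(Δφ/2) + cos φ₁ cos φ₂ sin²(Δλ/2) = 0.436473
c = 2·arcsin(√a) = 1.443399 rad = 82.7006°
d = R·c = 6371 × 1.443399 = 9195.9 km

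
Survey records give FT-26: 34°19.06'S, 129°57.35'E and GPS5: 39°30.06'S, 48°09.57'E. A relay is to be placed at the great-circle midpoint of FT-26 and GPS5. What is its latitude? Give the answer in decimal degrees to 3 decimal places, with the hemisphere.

44.805°S

FT-26: φ = -34.31767°, λ = +129.95583°
GPS5: φ = -39.50100°, λ = +48.15950°
Bx = cos φ₂ cos Δλ = 0.110103,  By = cos φ₂ sin Δλ = -0.763718
φₘ = atan2(sin φ₁ + sin φ₂, √((cos φ₁ + Bx)² + By²)) = -44.80514°
λₘ = λ₁ + atan2(By, cos φ₁ + Bx) = 90.74437°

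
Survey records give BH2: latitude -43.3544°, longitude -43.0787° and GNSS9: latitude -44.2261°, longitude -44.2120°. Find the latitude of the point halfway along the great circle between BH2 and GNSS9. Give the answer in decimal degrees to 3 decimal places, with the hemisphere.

Bx = cos φ₂ cos Δλ = 0.716453,  By = cos φ₂ sin Δλ = -0.014173
φₘ = atan2(sin φ₁ + sin φ₂, √((cos φ₁ + Bx)² + By²)) = -43.79165°
λₘ = λ₁ + atan2(By, cos φ₁ + Bx) = -43.64122°

43.792°S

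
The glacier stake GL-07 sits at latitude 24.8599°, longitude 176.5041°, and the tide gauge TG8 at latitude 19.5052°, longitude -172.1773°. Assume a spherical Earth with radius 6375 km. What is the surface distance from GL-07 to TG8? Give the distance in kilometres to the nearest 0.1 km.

Δφ = -5.3547°,  Δλ = 11.3186°
a = sin²(Δφ/2) + cos φ₁ cos φ₂ sin²(Δλ/2) = 0.010499
c = 2·arcsin(√a) = 0.205290 rad = 11.7622°
d = R·c = 6375 × 0.205290 = 1308.7 km

1308.7 km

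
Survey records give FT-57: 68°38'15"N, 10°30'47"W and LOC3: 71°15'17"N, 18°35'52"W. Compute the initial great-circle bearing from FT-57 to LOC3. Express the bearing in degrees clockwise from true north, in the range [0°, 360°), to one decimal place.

317.1°

FT-57: φ = +68.63750°, λ = -10.51306°
LOC3: φ = +71.25472°, λ = -18.59778°
Δλ = -8.0847°
y = sin Δλ · cos φ₂ = -0.045195
x = cos φ₁ sin φ₂ − sin φ₁ cos φ₂ cos Δλ = 0.048638
θ = atan2(y, x) = -42.8990° → 317.1010° (mod 360°)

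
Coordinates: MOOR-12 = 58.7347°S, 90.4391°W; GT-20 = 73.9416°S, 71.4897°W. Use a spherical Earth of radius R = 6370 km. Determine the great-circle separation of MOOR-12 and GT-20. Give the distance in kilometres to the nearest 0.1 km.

1870.3 km

Δφ = -15.2069°,  Δλ = 18.9494°
a = sin²(Δφ/2) + cos φ₁ cos φ₂ sin²(Δλ/2) = 0.021398
c = 2·arcsin(√a) = 0.293613 rad = 16.8228°
d = R·c = 6370 × 0.293613 = 1870.3 km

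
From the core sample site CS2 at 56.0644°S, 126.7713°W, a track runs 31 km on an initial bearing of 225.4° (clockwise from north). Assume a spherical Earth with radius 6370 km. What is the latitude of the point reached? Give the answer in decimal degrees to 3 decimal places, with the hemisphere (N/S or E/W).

δ = d/R = 31/6370 = 0.004867 rad
φ₂ = arcsin(sin φ₁ cos δ + cos φ₁ sin δ cos θ)
   = arcsin(-0.82967·0.99999 + 0.55826·0.00487·-0.70215) = -56.25967°
λ₂ = λ₁ + atan2(sin θ sin δ cos φ₁, cos δ − sin φ₁ sin φ₂) = -127.12875°

56.260°S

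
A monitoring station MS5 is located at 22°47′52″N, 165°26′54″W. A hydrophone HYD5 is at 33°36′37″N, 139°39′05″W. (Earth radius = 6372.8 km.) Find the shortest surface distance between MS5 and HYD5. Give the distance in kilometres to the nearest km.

2789 km

MS5: φ = +22.79778°, λ = -165.44833°
HYD5: φ = +33.61028°, λ = -139.65139°
Δφ = 10.8125°,  Δλ = 25.7969°
a = sin²(Δφ/2) + cos φ₁ cos φ₂ sin²(Δλ/2) = 0.047134
c = 2·arcsin(√a) = 0.437691 rad = 25.0778°
d = R·c = 6372.8 × 0.437691 = 2789.3 km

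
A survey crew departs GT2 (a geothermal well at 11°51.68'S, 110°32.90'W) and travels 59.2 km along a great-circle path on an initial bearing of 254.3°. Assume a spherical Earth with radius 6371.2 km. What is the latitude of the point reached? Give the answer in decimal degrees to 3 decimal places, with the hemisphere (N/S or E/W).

GT2: φ = -11.86133°, λ = -110.54833°
δ = d/R = 59.2/6371.2 = 0.009292 rad
φ₂ = arcsin(sin φ₁ cos δ + cos φ₁ sin δ cos θ)
   = arcsin(-0.20554·0.99996 + 0.97865·0.00929·-0.27060) = -12.00491°
λ₂ = λ₁ + atan2(sin θ sin δ cos φ₁, cos δ − sin φ₁ sin φ₂) = -111.07231°

12.005°S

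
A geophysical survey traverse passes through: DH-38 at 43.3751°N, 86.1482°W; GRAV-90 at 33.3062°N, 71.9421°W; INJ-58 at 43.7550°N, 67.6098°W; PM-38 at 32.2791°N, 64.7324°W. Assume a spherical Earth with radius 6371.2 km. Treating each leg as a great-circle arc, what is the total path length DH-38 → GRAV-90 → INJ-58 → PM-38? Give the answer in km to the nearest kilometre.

DH-38→GRAV-90: c = 0.261432 rad, d = 1665.63 km
GRAV-90→INJ-58: c = 0.191644 rad, d = 1221.00 km
INJ-58→PM-38: c = 0.204126 rad, d = 1300.53 km
Total = 1665.63 + 1221.00 + 1300.53 = 4187.16 km

4187 km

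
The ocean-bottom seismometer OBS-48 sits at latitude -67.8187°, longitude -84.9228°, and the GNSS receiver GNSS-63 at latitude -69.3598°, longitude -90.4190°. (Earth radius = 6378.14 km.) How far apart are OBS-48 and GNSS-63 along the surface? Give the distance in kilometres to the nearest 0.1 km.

281.5 km

Δφ = -1.5411°,  Δλ = -5.4962°
a = sin²(Δφ/2) + cos φ₁ cos φ₂ sin²(Δλ/2) = 0.000487
c = 2·arcsin(√a) = 0.044129 rad = 2.5284°
d = R·c = 6378.14 × 0.044129 = 281.5 km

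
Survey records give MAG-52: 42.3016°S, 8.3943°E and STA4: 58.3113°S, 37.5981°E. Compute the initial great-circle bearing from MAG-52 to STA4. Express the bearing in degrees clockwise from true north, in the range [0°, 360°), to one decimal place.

Δλ = 29.2038°
y = sin Δλ · cos φ₂ = 0.256305
x = cos φ₁ sin φ₂ − sin φ₁ cos φ₂ cos Δλ = -0.320740
θ = atan2(y, x) = 141.3714° → 141.3714° (mod 360°)

141.4°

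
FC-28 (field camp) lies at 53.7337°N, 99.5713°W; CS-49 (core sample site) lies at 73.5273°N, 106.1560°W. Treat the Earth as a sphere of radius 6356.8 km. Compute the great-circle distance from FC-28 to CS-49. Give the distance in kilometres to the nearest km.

Δφ = 19.7936°,  Δλ = -6.5847°
a = sin²(Δφ/2) + cos φ₁ cos φ₂ sin²(Δλ/2) = 0.030094
c = 2·arcsin(√a) = 0.348716 rad = 19.9800°
d = R·c = 6356.8 × 0.348716 = 2216.7 km

2217 km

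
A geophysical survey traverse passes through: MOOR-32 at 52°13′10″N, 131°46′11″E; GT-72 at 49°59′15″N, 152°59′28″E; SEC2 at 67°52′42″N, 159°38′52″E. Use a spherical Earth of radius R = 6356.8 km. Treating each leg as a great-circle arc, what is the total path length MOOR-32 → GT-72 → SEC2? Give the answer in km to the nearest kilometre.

MOOR-32: φ = +52.21944°, λ = +131.76972°
GT-72: φ = +49.98750°, λ = +152.99111°
SEC2: φ = +67.87833°, λ = +159.64778°
MOOR-32→GT-72: c = 0.234930 rad, d = 1493.40 km
GT-72→SEC2: c = 0.317524 rad, d = 2018.44 km
Total = 1493.40 + 2018.44 = 3511.84 km

3512 km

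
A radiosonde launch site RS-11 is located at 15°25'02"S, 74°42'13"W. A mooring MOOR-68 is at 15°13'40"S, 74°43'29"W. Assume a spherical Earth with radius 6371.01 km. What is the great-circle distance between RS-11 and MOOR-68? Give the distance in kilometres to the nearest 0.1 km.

RS-11: φ = -15.41722°, λ = -74.70361°
MOOR-68: φ = -15.22778°, λ = -74.72472°
Δφ = 0.1894°,  Δλ = -0.0211°
a = sin²(Δφ/2) + cos φ₁ cos φ₂ sin²(Δλ/2) = 0.000003
c = 2·arcsin(√a) = 0.003325 rad = 0.1905°
d = R·c = 6371.01 × 0.003325 = 21.2 km

21.2 km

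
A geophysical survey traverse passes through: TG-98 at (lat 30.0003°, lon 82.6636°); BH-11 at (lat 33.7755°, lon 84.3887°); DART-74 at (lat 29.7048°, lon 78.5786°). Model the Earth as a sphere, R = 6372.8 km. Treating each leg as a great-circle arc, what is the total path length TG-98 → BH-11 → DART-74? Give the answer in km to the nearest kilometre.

1162 km

TG-98→BH-11: c = 0.070672 rad, d = 450.38 km
BH-11→DART-74: c = 0.111698 rad, d = 711.83 km
Total = 450.38 + 711.83 = 1162.21 km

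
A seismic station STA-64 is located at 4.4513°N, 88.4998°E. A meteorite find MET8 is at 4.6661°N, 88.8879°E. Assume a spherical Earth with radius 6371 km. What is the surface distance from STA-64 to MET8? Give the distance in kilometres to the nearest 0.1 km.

49.2 km

Δφ = 0.2148°,  Δλ = 0.3881°
a = sin²(Δφ/2) + cos φ₁ cos φ₂ sin²(Δλ/2) = 0.000015
c = 2·arcsin(√a) = 0.007723 rad = 0.4425°
d = R·c = 6371 × 0.007723 = 49.2 km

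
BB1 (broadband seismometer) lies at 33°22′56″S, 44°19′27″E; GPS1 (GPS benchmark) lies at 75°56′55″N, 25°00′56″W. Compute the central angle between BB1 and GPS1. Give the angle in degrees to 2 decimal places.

117.53°

BB1: φ = -33.38222°, λ = +44.32417°
GPS1: φ = +75.94861°, λ = -25.01556°
Δφ = 109.3308°,  Δλ = -69.3397°
a = sin²(Δφ/2) + cos φ₁ cos φ₂ sin²(Δλ/2) = 0.731114
c = 2·arcsin(√a) = 2.051302 rad = 117.5309°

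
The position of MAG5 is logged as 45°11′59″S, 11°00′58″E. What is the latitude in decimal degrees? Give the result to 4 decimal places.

45.1997°S

45° + 11′/60 + 59″/3600 = 45 + 0.18333 + 0.01639 = 45.1997°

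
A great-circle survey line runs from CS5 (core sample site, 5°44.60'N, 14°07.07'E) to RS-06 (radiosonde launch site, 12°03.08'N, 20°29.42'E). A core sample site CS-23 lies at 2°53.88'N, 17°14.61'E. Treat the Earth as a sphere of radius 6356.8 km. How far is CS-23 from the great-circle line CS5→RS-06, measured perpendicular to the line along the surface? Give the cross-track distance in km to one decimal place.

CS5: φ = +5.74333°, λ = +14.11783°
RS-06: φ = +12.05133°, λ = +20.49033°
CS-23: φ = +2.89800°, λ = +17.24350°
δ₁₃ = central angle CS5→CS-23 = 0.073653 rad  (haversine)
θ₁₃ = bearing CS5→CS-23 = 132.265°,  θ₁₂ = bearing CS5→RS-06 = 44.495°
dₓₜ = R·arcsin(sin δ₁₃ · sin(θ₁₃ − θ₁₂)) = 6356.8·arcsin(0.07359·sin(87.771°)) = 467.839 km
|dₓₜ| = 467.839 km

467.8 km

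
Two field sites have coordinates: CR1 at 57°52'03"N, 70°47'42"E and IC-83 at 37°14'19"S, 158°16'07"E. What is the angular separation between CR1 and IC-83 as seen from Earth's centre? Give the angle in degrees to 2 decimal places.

119.59°

CR1: φ = +57.86750°, λ = +70.79500°
IC-83: φ = -37.23861°, λ = +158.26861°
Δφ = -95.1061°,  Δλ = 87.4736°
a = sin²(Δφ/2) + cos φ₁ cos φ₂ sin²(Δλ/2) = 0.746888
c = 2·arcsin(√a) = 2.087223 rad = 119.5891°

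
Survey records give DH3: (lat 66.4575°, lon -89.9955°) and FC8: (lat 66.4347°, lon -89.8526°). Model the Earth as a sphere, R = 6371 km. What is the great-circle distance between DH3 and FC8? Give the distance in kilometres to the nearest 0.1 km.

6.8 km

Δφ = -0.0228°,  Δλ = 0.1429°
a = sin²(Δφ/2) + cos φ₁ cos φ₂ sin²(Δλ/2) = 0.000000
c = 2·arcsin(√a) = 0.001073 rad = 0.0615°
d = R·c = 6371 × 0.001073 = 6.8 km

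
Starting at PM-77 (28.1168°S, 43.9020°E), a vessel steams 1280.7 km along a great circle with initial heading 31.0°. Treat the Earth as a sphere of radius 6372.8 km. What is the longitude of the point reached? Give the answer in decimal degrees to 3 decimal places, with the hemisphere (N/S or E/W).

50.112°E

δ = d/R = 1280.7/6372.8 = 0.200963 rad
φ₂ = arcsin(sin φ₁ cos δ + cos φ₁ sin δ cos θ)
   = arcsin(-0.47127·0.97987 + 0.88199·0.19961·0.85717) = -18.11202°
λ₂ = λ₁ + atan2(sin θ sin δ cos φ₁, cos δ − sin φ₁ sin φ₂) = 50.11173°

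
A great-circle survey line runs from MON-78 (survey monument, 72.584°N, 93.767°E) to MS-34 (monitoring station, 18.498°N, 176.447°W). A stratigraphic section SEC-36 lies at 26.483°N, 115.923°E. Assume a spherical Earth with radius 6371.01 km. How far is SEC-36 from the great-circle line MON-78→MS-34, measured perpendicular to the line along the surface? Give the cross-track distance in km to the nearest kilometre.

4824 km

δ₁₃ = central angle MON-78→SEC-36 = 0.831717 rad  (haversine)
θ₁₃ = bearing MON-78→SEC-36 = 152.824°,  θ₁₂ = bearing MON-78→MS-34 = 84.484°
dₓₜ = R·arcsin(sin δ₁₃ · sin(θ₁₃ − θ₁₂)) = 6371.01·arcsin(0.73909·sin(68.340°)) = 4824.264 km
|dₓₜ| = 4824.264 km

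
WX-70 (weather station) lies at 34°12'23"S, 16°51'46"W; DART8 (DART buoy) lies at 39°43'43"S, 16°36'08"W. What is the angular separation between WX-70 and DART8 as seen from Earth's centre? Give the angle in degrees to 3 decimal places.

WX-70: φ = -34.20639°, λ = -16.86278°
DART8: φ = -39.72861°, λ = -16.60222°
Δφ = -5.5222°,  Δλ = 0.2606°
a = sin²(Δφ/2) + cos φ₁ cos φ₂ sin²(Δλ/2) = 0.002324
c = 2·arcsin(√a) = 0.096449 rad = 5.5261°

5.526°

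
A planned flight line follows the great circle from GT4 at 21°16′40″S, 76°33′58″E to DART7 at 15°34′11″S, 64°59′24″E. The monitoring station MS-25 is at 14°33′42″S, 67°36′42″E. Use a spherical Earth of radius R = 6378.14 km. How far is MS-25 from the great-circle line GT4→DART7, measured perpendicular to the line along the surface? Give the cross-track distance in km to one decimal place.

234.3 km

GT4: φ = -21.27778°, λ = +76.56611°
DART7: φ = -15.56972°, λ = +64.99000°
MS-25: φ = -14.56167°, λ = +67.61167°
δ₁₃ = central angle GT4→MS-25 = 0.189249 rad  (haversine)
θ₁₃ = bearing GT4→MS-25 = 306.793°,  θ₁₂ = bearing GT4→DART7 = 295.535°
dₓₜ = R·arcsin(sin δ₁₃ · sin(θ₁₃ − θ₁₂)) = 6378.14·arcsin(0.18812·sin(11.257°)) = 234.279 km
|dₓₜ| = 234.279 km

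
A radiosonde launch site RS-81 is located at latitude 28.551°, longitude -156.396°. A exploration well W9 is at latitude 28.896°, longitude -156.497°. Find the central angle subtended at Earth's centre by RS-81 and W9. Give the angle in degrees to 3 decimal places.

0.356°

Δφ = 0.3450°,  Δλ = -0.1010°
a = sin²(Δφ/2) + cos φ₁ cos φ₂ sin²(Δλ/2) = 0.000010
c = 2·arcsin(√a) = 0.006217 rad = 0.3562°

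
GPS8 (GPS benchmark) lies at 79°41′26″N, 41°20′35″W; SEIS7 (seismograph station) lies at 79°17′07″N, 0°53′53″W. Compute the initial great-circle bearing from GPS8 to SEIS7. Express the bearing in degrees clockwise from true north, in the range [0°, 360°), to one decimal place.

GPS8: φ = +79.69056°, λ = -41.34306°
SEIS7: φ = +79.28528°, λ = -0.89806°
Δλ = 40.4450°
y = sin Δλ · cos φ₂ = 0.120609
x = cos φ₁ sin φ₂ − sin φ₁ cos φ₂ cos Δλ = 0.036639
θ = atan2(y, x) = 73.1023° → 73.1023° (mod 360°)

73.1°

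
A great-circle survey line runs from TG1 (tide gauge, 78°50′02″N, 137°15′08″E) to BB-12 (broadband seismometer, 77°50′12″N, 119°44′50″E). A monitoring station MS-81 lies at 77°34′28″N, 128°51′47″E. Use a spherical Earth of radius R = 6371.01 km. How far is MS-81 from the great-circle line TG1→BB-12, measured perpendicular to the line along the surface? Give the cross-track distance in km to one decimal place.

TG1: φ = +78.83389°, λ = +137.25222°
BB-12: φ = +77.83667°, λ = +119.74722°
MS-81: φ = +77.57444°, λ = +128.86306°
δ₁₃ = central angle TG1→MS-81 = 0.037082 rad  (haversine)
θ₁₃ = bearing TG1→MS-81 = 237.863°,  θ₁₂ = bearing TG1→BB-12 = 262.956°
dₓₜ = R·arcsin(sin δ₁₃ · sin(θ₁₃ − θ₁₂)) = 6371.01·arcsin(0.03707·sin(-25.093°)) = -100.170 km
|dₓₜ| = 100.170 km

100.2 km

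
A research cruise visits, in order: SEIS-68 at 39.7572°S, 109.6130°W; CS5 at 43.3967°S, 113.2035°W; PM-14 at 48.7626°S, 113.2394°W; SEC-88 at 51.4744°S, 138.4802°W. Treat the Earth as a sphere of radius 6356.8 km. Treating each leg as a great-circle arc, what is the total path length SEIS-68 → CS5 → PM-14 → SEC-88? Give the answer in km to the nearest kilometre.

SEIS-68→CS5: c = 0.078929 rad, d = 501.73 km
CS5→PM-14: c = 0.093654 rad, d = 595.34 km
PM-14→SEC-88: c = 0.284937 rad, d = 1811.29 km
Total = 501.73 + 595.34 + 1811.29 = 2908.36 km

2908 km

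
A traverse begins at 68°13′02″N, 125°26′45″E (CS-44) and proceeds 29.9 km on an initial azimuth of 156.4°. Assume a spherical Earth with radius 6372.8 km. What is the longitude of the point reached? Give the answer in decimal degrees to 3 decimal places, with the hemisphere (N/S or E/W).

CS-44: φ = +68.21722°, λ = +125.44583°
δ = d/R = 29.9/6372.8 = 0.004692 rad
φ₂ = arcsin(sin φ₁ cos δ + cos φ₁ sin δ cos θ)
   = arcsin(0.92860·0.99999 + 0.37109·0.00469·-0.91636) = 67.97063°
λ₂ = λ₁ + atan2(sin θ sin δ cos φ₁, cos δ − sin φ₁ sin φ₂) = 125.73276°

125.733°E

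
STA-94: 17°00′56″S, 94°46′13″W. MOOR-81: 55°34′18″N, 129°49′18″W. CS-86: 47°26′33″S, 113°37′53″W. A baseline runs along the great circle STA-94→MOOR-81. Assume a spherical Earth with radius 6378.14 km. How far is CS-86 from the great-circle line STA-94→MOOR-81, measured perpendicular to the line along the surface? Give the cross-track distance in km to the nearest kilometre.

2470 km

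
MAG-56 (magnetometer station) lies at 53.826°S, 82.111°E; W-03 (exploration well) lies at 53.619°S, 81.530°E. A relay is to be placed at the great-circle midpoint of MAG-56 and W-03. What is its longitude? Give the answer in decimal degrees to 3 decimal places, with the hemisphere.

81.820°E

Bx = cos φ₂ cos Δλ = 0.593121,  By = cos φ₂ sin Δλ = -0.006015
φₘ = atan2(sin φ₁ + sin φ₂, √((cos φ₁ + Bx)² + By²)) = -53.72285°
λₘ = λ₁ + atan2(By, cos φ₁ + Bx) = 81.81979°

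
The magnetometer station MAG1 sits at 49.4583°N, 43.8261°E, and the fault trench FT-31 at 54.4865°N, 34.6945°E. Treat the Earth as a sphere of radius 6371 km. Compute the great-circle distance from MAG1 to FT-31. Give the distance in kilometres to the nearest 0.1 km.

Δφ = 5.0282°,  Δλ = -9.1316°
a = sin²(Δφ/2) + cos φ₁ cos φ₂ sin²(Δλ/2) = 0.004317
c = 2·arcsin(√a) = 0.131500 rad = 7.5344°
d = R·c = 6371 × 0.131500 = 837.8 km

837.8 km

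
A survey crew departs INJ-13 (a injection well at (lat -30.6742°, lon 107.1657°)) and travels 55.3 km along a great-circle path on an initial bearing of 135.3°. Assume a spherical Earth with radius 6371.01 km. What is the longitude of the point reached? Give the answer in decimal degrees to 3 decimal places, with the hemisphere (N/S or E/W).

δ = d/R = 55.3/6371.01 = 0.008680 rad
φ₂ = arcsin(sin φ₁ cos δ + cos φ₁ sin δ cos θ)
   = arcsin(-0.51016·0.99996 + 0.86008·0.00868·-0.71080) = -31.02706°
λ₂ = λ₁ + atan2(sin θ sin δ cos φ₁, cos δ − sin φ₁ sin φ₂) = 107.57392°

107.574°E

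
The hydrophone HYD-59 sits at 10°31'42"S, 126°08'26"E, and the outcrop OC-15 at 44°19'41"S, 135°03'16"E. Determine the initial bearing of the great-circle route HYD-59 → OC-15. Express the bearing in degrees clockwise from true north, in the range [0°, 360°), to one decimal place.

168.8°

HYD-59: φ = -10.52833°, λ = +126.14056°
OC-15: φ = -44.32806°, λ = +135.05444°
Δλ = 8.9139°
y = sin Δλ · cos φ₂ = 0.110843
x = cos φ₁ sin φ₂ − sin φ₁ cos φ₂ cos Δλ = -0.557870
θ = atan2(y, x) = 168.7622° → 168.7622° (mod 360°)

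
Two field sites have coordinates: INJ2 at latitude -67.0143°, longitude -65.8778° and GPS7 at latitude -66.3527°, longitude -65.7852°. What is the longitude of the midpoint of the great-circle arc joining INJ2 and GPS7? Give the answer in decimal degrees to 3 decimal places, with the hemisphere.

65.831°W

Bx = cos φ₂ cos Δλ = 0.401105,  By = cos φ₂ sin Δλ = 0.000648
φₘ = atan2(sin φ₁ + sin φ₂, √((cos φ₁ + Bx)² + By²)) = -66.68351°
λₘ = λ₁ + atan2(By, cos φ₁ + Bx) = -65.83088°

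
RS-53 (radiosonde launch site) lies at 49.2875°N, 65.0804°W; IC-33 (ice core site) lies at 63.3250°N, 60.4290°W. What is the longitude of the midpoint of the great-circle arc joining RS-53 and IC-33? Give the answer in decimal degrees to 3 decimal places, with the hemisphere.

63.184°W

Bx = cos φ₂ cos Δλ = 0.447451,  By = cos φ₂ sin Δλ = 0.036405
φₘ = atan2(sin φ₁ + sin φ₂, √((cos φ₁ + Bx)² + By²)) = 56.32730°
λₘ = λ₁ + atan2(By, cos φ₁ + Bx) = -63.18437°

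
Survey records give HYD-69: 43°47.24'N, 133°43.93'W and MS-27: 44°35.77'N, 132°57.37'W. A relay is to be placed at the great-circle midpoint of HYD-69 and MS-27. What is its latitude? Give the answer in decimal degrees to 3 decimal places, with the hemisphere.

44.192°N

HYD-69: φ = +43.78733°, λ = -133.73217°
MS-27: φ = +44.59617°, λ = -132.95617°
Bx = cos φ₂ cos Δλ = 0.712008,  By = cos φ₂ sin Δλ = 0.009644
φₘ = atan2(sin φ₁ + sin φ₂, √((cos φ₁ + Bx)² + By²)) = 44.19241°
λₘ = λ₁ + atan2(By, cos φ₁ + Bx) = -133.34683°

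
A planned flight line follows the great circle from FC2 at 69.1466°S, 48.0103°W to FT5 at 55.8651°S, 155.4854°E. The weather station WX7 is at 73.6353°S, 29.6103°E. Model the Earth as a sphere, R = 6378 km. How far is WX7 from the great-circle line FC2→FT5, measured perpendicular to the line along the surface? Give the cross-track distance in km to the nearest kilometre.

δ₁₃ = central angle FC2→WX7 = 0.407441 rad  (haversine)
θ₁₃ = bearing FC2→WX7 = 136.013°,  θ₁₂ = bearing FC2→FT5 = 196.091°
dₓₜ = R·arcsin(sin δ₁₃ · sin(θ₁₃ − θ₁₂)) = 6378·arcsin(0.39626·sin(-60.077°)) = -2235.976 km
|dₓₜ| = 2235.976 km

2236 km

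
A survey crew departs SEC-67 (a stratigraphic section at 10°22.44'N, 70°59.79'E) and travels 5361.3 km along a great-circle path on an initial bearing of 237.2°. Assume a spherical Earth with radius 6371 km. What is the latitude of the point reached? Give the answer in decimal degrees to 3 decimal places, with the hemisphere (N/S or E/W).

SEC-67: φ = +10.37400°, λ = +70.99650°
δ = d/R = 5361.3/6371 = 0.841516 rad
φ₂ = arcsin(sin φ₁ cos δ + cos φ₁ sin δ cos θ)
   = arcsin(0.18007·0.66633 + 0.98365·0.74565·-0.54171) = -16.10126°
λ₂ = λ₁ + atan2(sin θ sin δ cos φ₁, cos δ − sin φ₁ sin φ₂) = 30.27656°

16.101°S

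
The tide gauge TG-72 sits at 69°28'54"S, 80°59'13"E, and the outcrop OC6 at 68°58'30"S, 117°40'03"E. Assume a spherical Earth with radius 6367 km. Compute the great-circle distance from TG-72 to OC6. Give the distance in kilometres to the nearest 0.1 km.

1425.0 km

TG-72: φ = -69.48167°, λ = +80.98694°
OC6: φ = -68.97500°, λ = +117.66750°
Δφ = 0.5067°,  Δλ = 36.6806°
a = sin²(Δφ/2) + cos φ₁ cos φ₂ sin²(Δλ/2) = 0.012470
c = 2·arcsin(√a) = 0.223809 rad = 12.8233°
d = R·c = 6367 × 0.223809 = 1425.0 km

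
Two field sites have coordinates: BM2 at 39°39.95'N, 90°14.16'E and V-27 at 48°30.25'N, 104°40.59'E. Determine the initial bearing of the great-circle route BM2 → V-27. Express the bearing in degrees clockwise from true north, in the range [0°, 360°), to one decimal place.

BM2: φ = +39.66583°, λ = +90.23600°
V-27: φ = +48.50417°, λ = +104.67650°
Δλ = 14.4405°
y = sin Δλ · cos φ₂ = 0.165227
x = cos φ₁ sin φ₂ − sin φ₁ cos φ₂ cos Δλ = 0.167008
θ = atan2(y, x) = 44.6928° → 44.6928° (mod 360°)

44.7°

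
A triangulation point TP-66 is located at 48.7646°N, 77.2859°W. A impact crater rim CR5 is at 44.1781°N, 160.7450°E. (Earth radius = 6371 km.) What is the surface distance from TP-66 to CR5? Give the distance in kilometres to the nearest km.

8241 km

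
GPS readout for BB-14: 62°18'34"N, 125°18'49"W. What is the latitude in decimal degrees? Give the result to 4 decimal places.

62° + 18′/60 + 34″/3600 = 62 + 0.30000 + 0.00944 = 62.3094°

62.3094°N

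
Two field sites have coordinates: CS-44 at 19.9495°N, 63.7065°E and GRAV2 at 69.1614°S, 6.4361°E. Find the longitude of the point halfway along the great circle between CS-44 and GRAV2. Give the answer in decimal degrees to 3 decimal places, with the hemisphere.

48.903°E

Bx = cos φ₂ cos Δλ = 0.192338,  By = cos φ₂ sin Δλ = -0.299257
φₘ = atan2(sin φ₁ + sin φ₂, √((cos φ₁ + Bx)² + By²)) = -26.86912°
λₘ = λ₁ + atan2(By, cos φ₁ + Bx) = 48.90262°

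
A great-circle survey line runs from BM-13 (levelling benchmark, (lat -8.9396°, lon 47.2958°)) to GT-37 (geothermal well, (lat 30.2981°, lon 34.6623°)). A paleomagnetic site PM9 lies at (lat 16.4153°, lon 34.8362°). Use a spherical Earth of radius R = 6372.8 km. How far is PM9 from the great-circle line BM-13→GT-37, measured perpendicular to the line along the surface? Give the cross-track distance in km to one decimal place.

485.8 km

δ₁₃ = central angle BM-13→PM9 = 0.492073 rad  (haversine)
θ₁₃ = bearing BM-13→PM9 = 334.021°,  θ₁₂ = bearing BM-13→GT-37 = 343.296°
dₓₜ = R·arcsin(sin δ₁₃ · sin(θ₁₃ − θ₁₂)) = 6372.8·arcsin(0.47245·sin(-9.276°)) = -485.773 km
|dₓₜ| = 485.773 km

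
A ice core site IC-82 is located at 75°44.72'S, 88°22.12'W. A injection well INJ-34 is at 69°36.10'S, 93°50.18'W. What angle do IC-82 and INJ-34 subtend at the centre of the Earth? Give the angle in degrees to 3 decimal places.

IC-82: φ = -75.74533°, λ = -88.36867°
INJ-34: φ = -69.60167°, λ = -93.83633°
Δφ = 6.1437°,  Δλ = -5.4677°
a = sin²(Δφ/2) + cos φ₁ cos φ₂ sin²(Δλ/2) = 0.003067
c = 2·arcsin(√a) = 0.110816 rad = 6.3493°

6.349°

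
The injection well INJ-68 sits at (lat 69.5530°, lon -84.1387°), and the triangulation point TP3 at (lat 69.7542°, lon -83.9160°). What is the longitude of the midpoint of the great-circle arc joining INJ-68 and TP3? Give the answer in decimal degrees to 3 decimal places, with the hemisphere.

Bx = cos φ₂ cos Δλ = 0.346046,  By = cos φ₂ sin Δλ = 0.001345
φₘ = atan2(sin φ₁ + sin φ₂, √((cos φ₁ + Bx)² + By²)) = 69.65364°
λₘ = λ₁ + atan2(By, cos φ₁ + Bx) = -84.02788°

84.028°W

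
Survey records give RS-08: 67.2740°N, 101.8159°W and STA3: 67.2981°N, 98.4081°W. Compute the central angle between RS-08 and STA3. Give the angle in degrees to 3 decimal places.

Δφ = 0.0241°,  Δλ = 3.4078°
a = sin²(Δφ/2) + cos φ₁ cos φ₂ sin²(Δλ/2) = 0.000132
c = 2·arcsin(√a) = 0.022967 rad = 1.3159°

1.316°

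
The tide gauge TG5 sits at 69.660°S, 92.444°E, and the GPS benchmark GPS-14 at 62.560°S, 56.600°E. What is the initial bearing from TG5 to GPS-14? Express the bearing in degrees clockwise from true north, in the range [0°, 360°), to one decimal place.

278.8°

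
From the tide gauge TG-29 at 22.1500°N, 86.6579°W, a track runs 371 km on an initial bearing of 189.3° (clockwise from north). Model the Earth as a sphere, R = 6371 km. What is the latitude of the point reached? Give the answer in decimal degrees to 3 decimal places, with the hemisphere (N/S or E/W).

δ = d/R = 371/6371 = 0.058233 rad
φ₂ = arcsin(sin φ₁ cos δ + cos φ₁ sin δ cos θ)
   = arcsin(0.37703·0.99830 + 0.92620·0.05820·-0.98686) = 18.85641°
λ₂ = λ₁ + atan2(sin θ sin δ cos φ₁, cos δ − sin φ₁ sin φ₂) = -87.22735°

18.856°N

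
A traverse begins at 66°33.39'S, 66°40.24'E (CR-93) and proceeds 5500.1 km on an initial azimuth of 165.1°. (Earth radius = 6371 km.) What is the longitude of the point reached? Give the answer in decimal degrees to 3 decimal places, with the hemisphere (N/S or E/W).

CR-93: φ = -66.55650°, λ = +66.67067°
δ = d/R = 5500.1/6371 = 0.863302 rad
φ₂ = arcsin(sin φ₁ cos δ + cos φ₁ sin δ cos θ)
   = arcsin(-0.91745·0.64993 + 0.39784·0.75999·-0.96638) = -62.68209°
λ₂ = λ₁ + atan2(sin θ sin δ cos φ₁, cos δ − sin φ₁ sin φ₂) = -138.53173°

138.532°W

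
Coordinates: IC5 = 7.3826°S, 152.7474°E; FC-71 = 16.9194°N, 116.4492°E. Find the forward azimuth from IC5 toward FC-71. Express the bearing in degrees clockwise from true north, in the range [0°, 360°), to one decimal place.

Δλ = -36.2982°
y = sin Δλ · cos φ₂ = -0.566364
x = cos φ₁ sin φ₂ − sin φ₁ cos φ₂ cos Δλ = 0.387691
θ = atan2(y, x) = -55.6073° → 304.3927° (mod 360°)

304.4°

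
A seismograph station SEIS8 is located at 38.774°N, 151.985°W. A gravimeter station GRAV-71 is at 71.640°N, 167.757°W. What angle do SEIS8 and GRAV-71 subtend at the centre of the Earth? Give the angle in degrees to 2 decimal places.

33.83°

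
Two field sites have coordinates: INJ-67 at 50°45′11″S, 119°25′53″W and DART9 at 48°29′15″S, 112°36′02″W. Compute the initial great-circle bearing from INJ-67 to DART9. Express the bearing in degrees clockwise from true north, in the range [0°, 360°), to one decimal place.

INJ-67: φ = -50.75306°, λ = -119.43139°
DART9: φ = -48.48750°, λ = -112.60056°
Δλ = 6.8308°
y = sin Δλ · cos φ₂ = 0.078830
x = cos φ₁ sin φ₂ − sin φ₁ cos φ₂ cos Δλ = 0.035888
θ = atan2(y, x) = 65.5225° → 65.5225° (mod 360°)

65.5°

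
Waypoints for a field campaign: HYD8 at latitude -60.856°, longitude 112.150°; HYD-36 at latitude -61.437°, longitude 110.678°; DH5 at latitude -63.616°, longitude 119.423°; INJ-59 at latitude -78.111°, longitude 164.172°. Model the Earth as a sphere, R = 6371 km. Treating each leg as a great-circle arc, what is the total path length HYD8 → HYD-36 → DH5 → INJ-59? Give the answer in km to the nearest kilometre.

HYD8→HYD-36: c = 0.016016 rad, d = 102.04 km
HYD-36→DH5: c = 0.079935 rad, d = 509.27 km
DH5→INJ-59: c = 0.343333 rad, d = 2187.37 km
Total = 102.04 + 509.27 + 2187.37 = 2798.68 km

2799 km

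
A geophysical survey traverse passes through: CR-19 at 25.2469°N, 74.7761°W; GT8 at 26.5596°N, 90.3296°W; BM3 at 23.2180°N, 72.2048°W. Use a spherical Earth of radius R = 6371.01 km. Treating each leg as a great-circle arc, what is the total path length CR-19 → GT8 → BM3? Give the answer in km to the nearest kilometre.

CR-19→GT8: c = 0.245107 rad, d = 1561.58 km
GT8→BM3: c = 0.292550 rad, d = 1863.84 km
Total = 1561.58 + 1863.84 = 3425.42 km

3425 km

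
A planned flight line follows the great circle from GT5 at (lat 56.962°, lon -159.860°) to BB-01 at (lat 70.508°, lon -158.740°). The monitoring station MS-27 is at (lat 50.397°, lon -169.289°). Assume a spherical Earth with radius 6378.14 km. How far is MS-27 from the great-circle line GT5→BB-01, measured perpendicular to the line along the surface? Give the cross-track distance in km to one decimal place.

δ₁₃ = central angle GT5→MS-27 = 0.150159 rad  (haversine)
θ₁₃ = bearing GT5→MS-27 = 224.275°,  θ₁₂ = bearing GT5→BB-01 = 1.595°
dₓₜ = R·arcsin(sin δ₁₃ · sin(θ₁₃ − θ₁₂)) = 6378.14·arcsin(0.14960·sin(222.680°)) = -647.931 km
|dₓₜ| = 647.931 km

647.9 km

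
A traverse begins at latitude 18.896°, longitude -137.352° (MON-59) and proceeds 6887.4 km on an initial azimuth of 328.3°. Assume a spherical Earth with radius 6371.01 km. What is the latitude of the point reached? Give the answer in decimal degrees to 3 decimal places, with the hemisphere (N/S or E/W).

δ = d/R = 6887.4/6371.01 = 1.081053 rad
φ₂ = arcsin(sin φ₁ cos δ + cos φ₁ sin δ cos θ)
   = arcsin(0.32385·0.47040 + 0.94611·0.88245·0.85081) = 59.61868°
λ₂ = λ₁ + atan2(sin θ sin δ cos φ₁, cos δ − sin φ₁ sin φ₂) = 156.17668°

59.619°N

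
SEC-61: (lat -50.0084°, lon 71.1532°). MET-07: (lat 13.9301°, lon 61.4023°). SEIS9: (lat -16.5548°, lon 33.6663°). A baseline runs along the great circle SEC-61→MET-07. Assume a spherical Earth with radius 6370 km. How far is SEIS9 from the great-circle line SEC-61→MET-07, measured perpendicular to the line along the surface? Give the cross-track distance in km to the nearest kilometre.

δ₁₃ = central angle SEC-61→SEIS9 = 0.785384 rad  (haversine)
θ₁₃ = bearing SEC-61→SEIS9 = 304.412°,  θ₁₂ = bearing SEC-61→MET-07 = 349.507°
dₓₜ = R·arcsin(sin δ₁₃ · sin(θ₁₃ − θ₁₂)) = 6370·arcsin(0.70710·sin(-45.096°)) = -3341.409 km
|dₓₜ| = 3341.409 km

3341 km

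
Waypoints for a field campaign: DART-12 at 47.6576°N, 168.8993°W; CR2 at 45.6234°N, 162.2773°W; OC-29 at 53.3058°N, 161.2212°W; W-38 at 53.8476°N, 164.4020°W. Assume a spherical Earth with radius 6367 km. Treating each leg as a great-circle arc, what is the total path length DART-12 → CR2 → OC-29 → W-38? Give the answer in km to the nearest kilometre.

1629 km

DART-12→CR2: c = 0.086894 rad, d = 553.25 km
CR2→OC-29: c = 0.134613 rad, d = 857.08 km
OC-29→W-38: c = 0.034288 rad, d = 218.31 km
Total = 553.25 + 857.08 + 218.31 = 1628.65 km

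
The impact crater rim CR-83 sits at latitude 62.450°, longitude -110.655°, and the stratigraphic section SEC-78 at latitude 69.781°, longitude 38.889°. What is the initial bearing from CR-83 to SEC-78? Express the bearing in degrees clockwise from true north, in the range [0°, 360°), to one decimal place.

14.1°

Δλ = 149.5440°
y = sin Δλ · cos φ₂ = 0.175181
x = cos φ₁ sin φ₂ − sin φ₁ cos φ₂ cos Δλ = 0.698161
θ = atan2(y, x) = 14.0857° → 14.0857° (mod 360°)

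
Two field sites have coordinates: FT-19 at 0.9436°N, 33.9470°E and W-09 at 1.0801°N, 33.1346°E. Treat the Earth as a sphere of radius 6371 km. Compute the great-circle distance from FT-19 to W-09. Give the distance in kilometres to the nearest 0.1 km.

91.6 km

Δφ = 0.1365°,  Δλ = -0.8124°
a = sin²(Δφ/2) + cos φ₁ cos φ₂ sin²(Δλ/2) = 0.000052
c = 2·arcsin(√a) = 0.014376 rad = 0.8237°
d = R·c = 6371 × 0.014376 = 91.6 km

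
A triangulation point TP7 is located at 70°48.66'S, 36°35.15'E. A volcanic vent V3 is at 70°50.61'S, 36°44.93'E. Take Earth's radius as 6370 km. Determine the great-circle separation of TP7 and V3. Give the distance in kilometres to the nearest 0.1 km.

7.0 km

TP7: φ = -70.81100°, λ = +36.58583°
V3: φ = -70.84350°, λ = +36.74883°
Δφ = -0.0325°,  Δλ = 0.1630°
a = sin²(Δφ/2) + cos φ₁ cos φ₂ sin²(Δλ/2) = 0.000000
c = 2·arcsin(√a) = 0.001093 rad = 0.0626°
d = R·c = 6370 × 0.001093 = 7.0 km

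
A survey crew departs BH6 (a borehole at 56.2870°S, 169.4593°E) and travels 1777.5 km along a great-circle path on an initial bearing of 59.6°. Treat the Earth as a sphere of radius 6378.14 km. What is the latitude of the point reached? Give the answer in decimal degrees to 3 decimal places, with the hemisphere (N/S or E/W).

46.259°S

δ = d/R = 1777.5/6378.14 = 0.278686 rad
φ₂ = arcsin(sin φ₁ cos δ + cos φ₁ sin δ cos θ)
   = arcsin(-0.83183·0.96142 + 0.55503·0.27509·0.50603) = -46.25881°
λ₂ = λ₁ + atan2(sin θ sin δ cos φ₁, cos δ − sin φ₁ sin φ₂) = -170.47032°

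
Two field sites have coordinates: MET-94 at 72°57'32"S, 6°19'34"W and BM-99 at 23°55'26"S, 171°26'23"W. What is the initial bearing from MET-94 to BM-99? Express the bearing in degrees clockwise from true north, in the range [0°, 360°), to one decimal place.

MET-94: φ = -72.95889°, λ = -6.32611°
BM-99: φ = -23.92389°, λ = -171.43972°
Δλ = -165.1136°
y = sin Δλ · cos φ₂ = -0.234831
x = cos φ₁ sin φ₂ − sin φ₁ cos φ₂ cos Δλ = -0.963461
θ = atan2(y, x) = -166.3020° → 193.6980° (mod 360°)

193.7°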